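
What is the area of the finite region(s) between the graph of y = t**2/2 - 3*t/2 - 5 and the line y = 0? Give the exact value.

343/12

The curve meets the t-axis where t**2/2 - 3*t/2 - 5 = 0, i.e. (t - 5)*(t + 2)/2 = 0, at t = -2, 5.
On [-2, 5] the curve lies below the axis; ∫[-2,5] (t**2/2 - 3*t/2 - 5) dt = -343/12, giving area 343/12.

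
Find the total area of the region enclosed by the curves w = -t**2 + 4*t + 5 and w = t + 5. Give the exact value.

Set the curves equal: -t**2 + 4*t + 5 = t + 5, so -t**2 + 3*t = 0, which factors as -t*(t - 3) = 0. The curves meet at t = 0, 3.
On [0, 3], w = -t**2 + 4*t + 5 is on top; that piece has area ∫[0,3] (-t**2 + 3*t) dt = 9/2.

9/2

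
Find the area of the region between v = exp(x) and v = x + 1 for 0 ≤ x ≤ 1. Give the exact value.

On [0, 1], (exp(x)) - (x + 1) = -x + exp(x) - 1 is ≥ 0 throughout, so the area is a single integral of |-x + exp(x) - 1|.
∫[0,1] (-x + exp(x) - 1) dx = -5/2 + exp(1).

-5/2 + exp(1)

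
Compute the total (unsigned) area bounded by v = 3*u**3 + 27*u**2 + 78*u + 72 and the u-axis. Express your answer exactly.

The curve meets the u-axis where 3*u**3 + 27*u**2 + 78*u + 72 = 0, i.e. 3*(u + 2)*(u + 3)*(u + 4) = 0, at u = -4, -3, -2.
On [-4, -3] the curve lies above the axis; ∫[-4,-3] (3*u**3 + 27*u**2 + 78*u + 72) du = 3/4, giving area 3/4.
On [-3, -2] the curve lies below the axis; ∫[-3,-2] (3*u**3 + 27*u**2 + 78*u + 72) du = -3/4, giving area 3/4.
Total area = 3/4 + 3/4 = 3/2.

3/2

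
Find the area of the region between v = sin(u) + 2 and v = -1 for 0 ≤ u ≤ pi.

2 + 3*pi

On [0, pi], (sin(u) + 2) - (-1) = sin(u) + 3 is ≥ 0 throughout, so the area is a single integral of |sin(u) + 3|.
∫[0,pi] (sin(u) + 3) du = 2 + 3*pi.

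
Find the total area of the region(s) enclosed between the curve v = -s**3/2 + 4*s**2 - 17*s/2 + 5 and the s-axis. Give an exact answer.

The curve meets the s-axis where -s**3/2 + 4*s**2 - 17*s/2 + 5 = 0, i.e. -(s - 5)*(s - 2)*(s - 1)/2 = 0, at s = 1, 2, 5.
On [1, 2] the curve lies below the axis; ∫[1,2] (-s**3/2 + 4*s**2 - 17*s/2 + 5) ds = -7/24, giving area 7/24.
On [2, 5] the curve lies above the axis; ∫[2,5] (-s**3/2 + 4*s**2 - 17*s/2 + 5) ds = 45/8, giving area 45/8.
Total area = 7/24 + 45/8 = 71/12.

71/12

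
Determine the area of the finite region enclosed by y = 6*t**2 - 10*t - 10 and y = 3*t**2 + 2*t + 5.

108

Set the curves equal: 6*t**2 - 10*t - 10 = 3*t**2 + 2*t + 5, so 3*t**2 - 12*t - 15 = 0, which factors as 3*(t - 5)*(t + 1) = 0. The curves meet at t = -1, 5.
On [-1, 5], y = 3*t**2 + 2*t + 5 is on top; that piece has area ∫[-1,5] (-(3*t**2 - 12*t - 15)) dt = 108.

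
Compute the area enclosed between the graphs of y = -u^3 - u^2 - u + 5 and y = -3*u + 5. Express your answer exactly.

37/12

Set the curves equal: -u^3 - u^2 - u + 5 = -3*u + 5, so -u^3 - u^2 + 2*u = 0, which factors as -u*(u - 1)*(u + 2) = 0. The curves meet at u = -2, 0, 1.
On [-2, 0], y = -3*u + 5 is on top; that piece has area ∫[-2,0] (-(-u^3 - u^2 + 2*u)) du = 8/3.
On [0, 1], y = -u^3 - u^2 - u + 5 is on top; that piece has area ∫[0,1] (-u^3 - u^2 + 2*u) du = 5/12.
Total enclosed area = 8/3 + 5/12 = 37/12.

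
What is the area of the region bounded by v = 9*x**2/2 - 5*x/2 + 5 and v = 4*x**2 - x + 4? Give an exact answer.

Set the curves equal: 9*x**2/2 - 5*x/2 + 5 = 4*x**2 - x + 4, so x**2/2 - 3*x/2 + 1 = 0, which factors as (x - 2)*(x - 1)/2 = 0. The curves meet at x = 1, 2.
On [1, 2], v = 4*x**2 - x + 4 is on top; that piece has area ∫[1,2] (-(x**2/2 - 3*x/2 + 1)) dx = 1/12.

1/12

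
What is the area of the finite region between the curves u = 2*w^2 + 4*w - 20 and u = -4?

72

Both boundary curves give u as a function of w, so integrate with respect to w. Setting them equal: 2*w^2 + 4*w - 16 = 0, i.e. 2*(w - 2)*(w + 4) = 0, so they meet at w = -4, 2.
For w in [-4, 2], u = 2*w^2 + 4*w - 20 is on the left; area = ∫[-4,2] (-(2*w^2 + 4*w - 16)) dw = 72.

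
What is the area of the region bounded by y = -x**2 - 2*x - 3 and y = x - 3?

Set the curves equal: -x**2 - 2*x - 3 = x - 3, so -x**2 - 3*x = 0, which factors as -x*(x + 3) = 0. The curves meet at x = -3, 0.
On [-3, 0], y = -x**2 - 2*x - 3 is on top; that piece has area ∫[-3,0] (-x**2 - 3*x) dx = 9/2.

9/2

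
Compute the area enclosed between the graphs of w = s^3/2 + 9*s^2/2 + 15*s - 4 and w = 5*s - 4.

Set the curves equal: s^3/2 + 9*s^2/2 + 15*s - 4 = 5*s - 4, so s^3/2 + 9*s^2/2 + 10*s = 0, which factors as s*(s + 4)*(s + 5)/2 = 0. The curves meet at s = -5, -4, 0.
On [-5, -4], w = s^3/2 + 9*s^2/2 + 15*s - 4 is on top; that piece has area ∫[-5,-4] (s^3/2 + 9*s^2/2 + 10*s) ds = 3/8.
On [-4, 0], w = 5*s - 4 is on top; that piece has area ∫[-4,0] (-(s^3/2 + 9*s^2/2 + 10*s)) ds = 16.
Total enclosed area = 3/8 + 16 = 131/8.

131/8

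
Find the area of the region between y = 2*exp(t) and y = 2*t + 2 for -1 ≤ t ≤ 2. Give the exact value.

On [-1, 2], (2*exp(t)) - (2*t + 2) = -2*t + 2*exp(t) - 2 is ≥ 0 throughout, so the area is a single integral of |-2*t + 2*exp(t) - 2|.
∫[-1,2] (-2*t + 2*exp(t) - 2) dt = -9 - 2*exp(-1) + 2*exp(2).

-9 - 2*exp(-1) + 2*exp(2)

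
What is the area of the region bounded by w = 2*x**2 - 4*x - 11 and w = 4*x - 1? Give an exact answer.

72

Set the curves equal: 2*x**2 - 4*x - 11 = 4*x - 1, so 2*x**2 - 8*x - 10 = 0, which factors as 2*(x - 5)*(x + 1) = 0. The curves meet at x = -1, 5.
On [-1, 5], w = 4*x - 1 is on top; that piece has area ∫[-1,5] (-(2*x**2 - 8*x - 10)) dx = 72.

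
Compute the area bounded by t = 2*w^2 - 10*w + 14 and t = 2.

1/3

Both boundary curves give t as a function of w, so integrate with respect to w. Setting them equal: 2*w^2 - 10*w + 12 = 0, i.e. 2*(w - 3)*(w - 2) = 0, so they meet at w = 2, 3.
For w in [2, 3], t = 2*w^2 - 10*w + 14 is on the left; area = ∫[2,3] (-(2*w^2 - 10*w + 12)) dw = 1/3.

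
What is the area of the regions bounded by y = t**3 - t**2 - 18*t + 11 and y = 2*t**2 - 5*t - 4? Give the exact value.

128

Set the curves equal: t**3 - t**2 - 18*t + 11 = 2*t**2 - 5*t - 4, so t**3 - 3*t**2 - 13*t + 15 = 0, which factors as (t - 5)*(t - 1)*(t + 3) = 0. The curves meet at t = -3, 1, 5.
On [-3, 1], y = t**3 - t**2 - 18*t + 11 is on top; that piece has area ∫[-3,1] (t**3 - 3*t**2 - 13*t + 15) dt = 64.
On [1, 5], y = 2*t**2 - 5*t - 4 is on top; that piece has area ∫[1,5] (-(t**3 - 3*t**2 - 13*t + 15)) dt = 64.
Total enclosed area = 64 + 64 = 128.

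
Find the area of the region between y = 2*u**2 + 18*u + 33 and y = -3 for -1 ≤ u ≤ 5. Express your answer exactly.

On [-1, 5], (2*u**2 + 18*u + 33) - (-3) = 2*u**2 + 18*u + 36 is ≥ 0 throughout, so the area is a single integral of |2*u**2 + 18*u + 36|.
∫[-1,5] (2*u**2 + 18*u + 36) du = 516.

516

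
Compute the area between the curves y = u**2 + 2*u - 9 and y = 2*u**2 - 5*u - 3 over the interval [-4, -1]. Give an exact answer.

On [-4, -1], (u**2 + 2*u - 9) - (2*u**2 - 5*u - 3) = -u**2 + 7*u - 6 is ≤ 0 throughout, so the area is a single integral of |-u**2 + 7*u - 6|.
∫[-4,-1] (-u**2 + 7*u - 6) du = -183/2; the area of that piece is 183/2.

183/2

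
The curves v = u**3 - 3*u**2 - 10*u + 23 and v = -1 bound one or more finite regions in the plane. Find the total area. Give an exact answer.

Set the curves equal: u**3 - 3*u**2 - 10*u + 23 = -1, so u**3 - 3*u**2 - 10*u + 24 = 0, which factors as (u - 4)*(u - 2)*(u + 3) = 0. The curves meet at u = -3, 2, 4.
On [-3, 2], v = u**3 - 3*u**2 - 10*u + 23 is on top; that piece has area ∫[-3,2] (u**3 - 3*u**2 - 10*u + 24) du = 375/4.
On [2, 4], v = -1 is on top; that piece has area ∫[2,4] (-(u**3 - 3*u**2 - 10*u + 24)) du = 8.
Total enclosed area = 375/4 + 8 = 407/4.

407/4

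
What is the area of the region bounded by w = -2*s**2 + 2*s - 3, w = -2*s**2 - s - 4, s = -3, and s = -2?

13/2

On [-3, -2], (-2*s**2 + 2*s - 3) - (-2*s**2 - s - 4) = 3*s + 1 is ≤ 0 throughout, so the area is a single integral of |3*s + 1|.
∫[-3,-2] (3*s + 1) ds = -13/2; the area of that piece is 13/2.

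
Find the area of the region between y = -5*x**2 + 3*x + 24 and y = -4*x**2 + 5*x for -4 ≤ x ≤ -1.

On [-4, -1], (-5*x**2 + 3*x + 24) - (-4*x**2 + 5*x) = -x**2 - 2*x + 24 is ≥ 0 throughout, so the area is a single integral of |-x**2 - 2*x + 24|.
∫[-4,-1] (-x**2 - 2*x + 24) dx = 66.

66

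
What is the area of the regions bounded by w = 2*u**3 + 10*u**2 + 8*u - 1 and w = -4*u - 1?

Set the curves equal: 2*u**3 + 10*u**2 + 8*u - 1 = -4*u - 1, so 2*u**3 + 10*u**2 + 12*u = 0, which factors as 2*u*(u + 2)*(u + 3) = 0. The curves meet at u = -3, -2, 0.
On [-3, -2], w = 2*u**3 + 10*u**2 + 8*u - 1 is on top; that piece has area ∫[-3,-2] (2*u**3 + 10*u**2 + 12*u) du = 5/6.
On [-2, 0], w = -4*u - 1 is on top; that piece has area ∫[-2,0] (-(2*u**3 + 10*u**2 + 12*u)) du = 16/3.
Total enclosed area = 5/6 + 16/3 = 37/6.

37/6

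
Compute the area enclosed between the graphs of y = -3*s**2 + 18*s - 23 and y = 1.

Set the curves equal: -3*s**2 + 18*s - 23 = 1, so -3*s**2 + 18*s - 24 = 0, which factors as -3*(s - 4)*(s - 2) = 0. The curves meet at s = 2, 4.
On [2, 4], y = -3*s**2 + 18*s - 23 is on top; that piece has area ∫[2,4] (-3*s**2 + 18*s - 24) ds = 4.

4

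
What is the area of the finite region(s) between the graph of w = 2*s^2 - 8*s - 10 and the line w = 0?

The curve meets the s-axis where 2*s^2 - 8*s - 10 = 0, i.e. 2*(s - 5)*(s + 1) = 0, at s = -1, 5.
On [-1, 5] the curve lies below the axis; ∫[-1,5] (2*s^2 - 8*s - 10) ds = -72, giving area 72.

72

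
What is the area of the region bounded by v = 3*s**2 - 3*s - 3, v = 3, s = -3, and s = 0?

59/2

The difference (3*s**2 - 3*s - 3) - (3) = 3*s**2 - 3*s - 6 changes sign at s = -1 inside [-3, 0], so split the integral there.
∫[-3,-1] (3*s**2 - 3*s - 6) ds = 26.
∫[-1,0] (3*s**2 - 3*s - 6) ds = -7/2; the area of that piece is 7/2.
Total area = 26 + 7/2 = 59/2.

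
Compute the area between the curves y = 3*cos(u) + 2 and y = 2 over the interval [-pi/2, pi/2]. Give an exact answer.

6

On [-pi/2, pi/2], (3*cos(u) + 2) - (2) = 3*cos(u) is ≥ 0 throughout, so the area is a single integral of |3*cos(u)|.
∫[-pi/2,pi/2] (3*cos(u)) du = 6.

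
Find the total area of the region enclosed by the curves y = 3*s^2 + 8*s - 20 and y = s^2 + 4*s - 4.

Set the curves equal: 3*s^2 + 8*s - 20 = s^2 + 4*s - 4, so 2*s^2 + 4*s - 16 = 0, which factors as 2*(s - 2)*(s + 4) = 0. The curves meet at s = -4, 2.
On [-4, 2], y = s^2 + 4*s - 4 is on top; that piece has area ∫[-4,2] (-(2*s^2 + 4*s - 16)) ds = 72.

72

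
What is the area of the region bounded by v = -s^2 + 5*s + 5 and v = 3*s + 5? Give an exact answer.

Set the curves equal: -s^2 + 5*s + 5 = 3*s + 5, so -s^2 + 2*s = 0, which factors as -s*(s - 2) = 0. The curves meet at s = 0, 2.
On [0, 2], v = -s^2 + 5*s + 5 is on top; that piece has area ∫[0,2] (-s^2 + 2*s) ds = 4/3.

4/3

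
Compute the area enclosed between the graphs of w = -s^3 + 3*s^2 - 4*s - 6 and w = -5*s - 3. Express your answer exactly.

Set the curves equal: -s^3 + 3*s^2 - 4*s - 6 = -5*s - 3, so -s^3 + 3*s^2 + s - 3 = 0, which factors as -(s - 3)*(s - 1)*(s + 1) = 0. The curves meet at s = -1, 1, 3.
On [-1, 1], w = -5*s - 3 is on top; that piece has area ∫[-1,1] (-(-s^3 + 3*s^2 + s - 3)) ds = 4.
On [1, 3], w = -s^3 + 3*s^2 - 4*s - 6 is on top; that piece has area ∫[1,3] (-s^3 + 3*s^2 + s - 3) ds = 4.
Total enclosed area = 4 + 4 = 8.

8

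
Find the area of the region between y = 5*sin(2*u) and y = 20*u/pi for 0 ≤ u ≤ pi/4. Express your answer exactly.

On [0, pi/4], (5*sin(2*u)) - (20*u/pi) = -20*u/pi + 5*sin(2*u) is ≥ 0 throughout, so the area is a single integral of |-20*u/pi + 5*sin(2*u)|.
∫[0,pi/4] (-20*u/pi + 5*sin(2*u)) du = 5/2 - 5*pi/8.

5/2 - 5*pi/8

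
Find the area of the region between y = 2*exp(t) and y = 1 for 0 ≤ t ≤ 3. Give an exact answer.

On [0, 3], (2*exp(t)) - (1) = 2*exp(t) - 1 is ≥ 0 throughout, so the area is a single integral of |2*exp(t) - 1|.
∫[0,3] (2*exp(t) - 1) dt = -5 + 2*exp(3).

-5 + 2*exp(3)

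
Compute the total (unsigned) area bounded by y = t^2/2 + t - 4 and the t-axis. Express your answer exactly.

18

The curve meets the t-axis where t^2/2 + t - 4 = 0, i.e. (t - 2)*(t + 4)/2 = 0, at t = -4, 2.
On [-4, 2] the curve lies below the axis; ∫[-4,2] (t^2/2 + t - 4) dt = -18, giving area 18.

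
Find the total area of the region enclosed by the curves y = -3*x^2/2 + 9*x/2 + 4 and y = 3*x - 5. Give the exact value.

Set the curves equal: -3*x^2/2 + 9*x/2 + 4 = 3*x - 5, so -3*x^2/2 + 3*x/2 + 9 = 0, which factors as -3*(x - 3)*(x + 2)/2 = 0. The curves meet at x = -2, 3.
On [-2, 3], y = -3*x^2/2 + 9*x/2 + 4 is on top; that piece has area ∫[-2,3] (-3*x^2/2 + 3*x/2 + 9) dx = 125/4.

125/4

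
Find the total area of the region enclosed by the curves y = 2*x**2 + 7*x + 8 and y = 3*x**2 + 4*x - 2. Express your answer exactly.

Set the curves equal: 2*x**2 + 7*x + 8 = 3*x**2 + 4*x - 2, so -x**2 + 3*x + 10 = 0, which factors as -(x - 5)*(x + 2) = 0. The curves meet at x = -2, 5.
On [-2, 5], y = 2*x**2 + 7*x + 8 is on top; that piece has area ∫[-2,5] (-x**2 + 3*x + 10) dx = 343/6.

343/6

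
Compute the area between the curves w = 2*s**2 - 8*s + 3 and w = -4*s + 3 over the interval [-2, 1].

44/3

The difference (2*s**2 - 8*s + 3) - (-4*s + 3) = 2*s**2 - 4*s changes sign at s = 0 inside [-2, 1], so split the integral there.
∫[-2,0] (2*s**2 - 4*s) ds = 40/3.
∫[0,1] (2*s**2 - 4*s) ds = -4/3; the area of that piece is 4/3.
Total area = 40/3 + 4/3 = 44/3.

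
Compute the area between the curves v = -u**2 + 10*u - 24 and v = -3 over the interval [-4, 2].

On [-4, 2], (-u**2 + 10*u - 24) - (-3) = -u**2 + 10*u - 21 is ≤ 0 throughout, so the area is a single integral of |-u**2 + 10*u - 21|.
∫[-4,2] (-u**2 + 10*u - 21) du = -210; the area of that piece is 210.

210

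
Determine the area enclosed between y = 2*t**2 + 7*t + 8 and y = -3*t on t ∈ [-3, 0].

31/3

The difference (2*t**2 + 7*t + 8) - (-3*t) = 2*t**2 + 10*t + 8 changes sign at t = -1 inside [-3, 0], so split the integral there.
∫[-3,-1] (2*t**2 + 10*t + 8) dt = -20/3; the area of that piece is 20/3.
∫[-1,0] (2*t**2 + 10*t + 8) dt = 11/3.
Total area = 20/3 + 11/3 = 31/3.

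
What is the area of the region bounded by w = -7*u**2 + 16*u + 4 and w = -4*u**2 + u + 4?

125/2

Set the curves equal: -7*u**2 + 16*u + 4 = -4*u**2 + u + 4, so -3*u**2 + 15*u = 0, which factors as -3*u*(u - 5) = 0. The curves meet at u = 0, 5.
On [0, 5], w = -7*u**2 + 16*u + 4 is on top; that piece has area ∫[0,5] (-3*u**2 + 15*u) du = 125/2.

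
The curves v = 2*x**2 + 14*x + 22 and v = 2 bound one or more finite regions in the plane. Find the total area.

Set the curves equal: 2*x**2 + 14*x + 22 = 2, so 2*x**2 + 14*x + 20 = 0, which factors as 2*(x + 2)*(x + 5) = 0. The curves meet at x = -5, -2.
On [-5, -2], v = 2 is on top; that piece has area ∫[-5,-2] (-(2*x**2 + 14*x + 20)) dx = 9.

9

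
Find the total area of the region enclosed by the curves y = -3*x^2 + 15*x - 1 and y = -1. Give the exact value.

Set the curves equal: -3*x^2 + 15*x - 1 = -1, so -3*x^2 + 15*x = 0, which factors as -3*x*(x - 5) = 0. The curves meet at x = 0, 5.
On [0, 5], y = -3*x^2 + 15*x - 1 is on top; that piece has area ∫[0,5] (-3*x^2 + 15*x) dx = 125/2.

125/2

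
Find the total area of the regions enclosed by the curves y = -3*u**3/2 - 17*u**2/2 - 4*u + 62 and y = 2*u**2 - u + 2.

Set the curves equal: -3*u**3/2 - 17*u**2/2 - 4*u + 62 = 2*u**2 - u + 2, so -3*u**3/2 - 21*u**2/2 - 3*u + 60 = 0, which factors as -3*(u - 2)*(u + 4)*(u + 5)/2 = 0. The curves meet at u = -5, -4, 2.
On [-5, -4], y = 2*u**2 - u + 2 is on top; that piece has area ∫[-5,-4] (-(-3*u**3/2 - 21*u**2/2 - 3*u + 60)) du = 13/8.
On [-4, 2], y = -3*u**3/2 - 17*u**2/2 - 4*u + 62 is on top; that piece has area ∫[-4,2] (-3*u**3/2 - 21*u**2/2 - 3*u + 60) du = 216.
Total enclosed area = 13/8 + 216 = 1741/8.

1741/8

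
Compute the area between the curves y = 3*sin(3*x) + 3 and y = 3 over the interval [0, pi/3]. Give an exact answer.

2

On [0, pi/3], (3*sin(3*x) + 3) - (3) = 3*sin(3*x) is ≥ 0 throughout, so the area is a single integral of |3*sin(3*x)|.
∫[0,pi/3] (3*sin(3*x)) dx = 2.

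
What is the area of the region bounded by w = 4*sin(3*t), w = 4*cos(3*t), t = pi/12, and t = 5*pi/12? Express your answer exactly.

8*sqrt(2)/3

On [pi/12, 5*pi/12], (4*sin(3*t)) - (4*cos(3*t)) = 4*sin(3*t) - 4*cos(3*t) is ≥ 0 throughout, so the area is a single integral of |4*sin(3*t) - 4*cos(3*t)|.
∫[pi/12,5*pi/12] (4*sin(3*t) - 4*cos(3*t)) dt = 8*sqrt(2)/3.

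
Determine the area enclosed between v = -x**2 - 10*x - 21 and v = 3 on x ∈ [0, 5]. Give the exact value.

On [0, 5], (-x**2 - 10*x - 21) - (3) = -x**2 - 10*x - 24 is ≤ 0 throughout, so the area is a single integral of |-x**2 - 10*x - 24|.
∫[0,5] (-x**2 - 10*x - 24) dx = -860/3; the area of that piece is 860/3.

860/3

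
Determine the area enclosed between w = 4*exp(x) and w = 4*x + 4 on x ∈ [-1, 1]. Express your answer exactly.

-8 - 4*exp(-1) + 4*exp(1)

On [-1, 1], (4*exp(x)) - (4*x + 4) = -4*x + 4*exp(x) - 4 is ≥ 0 throughout, so the area is a single integral of |-4*x + 4*exp(x) - 4|.
∫[-1,1] (-4*x + 4*exp(x) - 4) dx = -8 - 4*exp(-1) + 4*exp(1).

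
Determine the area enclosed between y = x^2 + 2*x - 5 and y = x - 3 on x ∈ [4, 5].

On [4, 5], (x^2 + 2*x - 5) - (x - 3) = x^2 + x - 2 is ≥ 0 throughout, so the area is a single integral of |x^2 + x - 2|.
∫[4,5] (x^2 + x - 2) dx = 137/6.

137/6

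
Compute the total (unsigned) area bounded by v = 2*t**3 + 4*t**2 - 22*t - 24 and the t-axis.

937/6

The curve meets the t-axis where 2*t**3 + 4*t**2 - 22*t - 24 = 0, i.e. 2*(t - 3)*(t + 1)*(t + 4) = 0, at t = -4, -1, 3.
On [-4, -1] the curve lies above the axis; ∫[-4,-1] (2*t**3 + 4*t**2 - 22*t - 24) dt = 99/2, giving area 99/2.
On [-1, 3] the curve lies below the axis; ∫[-1,3] (2*t**3 + 4*t**2 - 22*t - 24) dt = -320/3, giving area 320/3.
Total area = 99/2 + 320/3 = 937/6.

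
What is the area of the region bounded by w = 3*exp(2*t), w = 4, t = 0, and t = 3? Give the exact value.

The difference (3*exp(2*t)) - (4) = 3*exp(2*t) - 4 changes sign at t = -log(3)/2 + log(2) inside [0, 3], so split the integral there.
∫[0,-log(3)/2 + log(2)] (3*exp(2*t) - 4) dt = log(9/16) + 1/2; the area of that piece is -1/2 + log(16/9).
∫[-log(3)/2 + log(2),3] (3*exp(2*t) - 4) dt = -14 - 2*log(3) + 4*log(2) + 3*exp(6)/2.
Total area = (-1/2 + log(16/9)) + (-14 - 2*log(3) + 4*log(2) + 3*exp(6)/2) = -29/2 - 4*log(3) + 8*log(2) + 3*exp(6)/2.

-29/2 - 4*log(3) + 8*log(2) + 3*exp(6)/2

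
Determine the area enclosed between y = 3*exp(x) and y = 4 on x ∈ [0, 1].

The difference (3*exp(x)) - (4) = 3*exp(x) - 4 changes sign at x = log(4/3) inside [0, 1], so split the integral there.
∫[0,log(4/3)] (3*exp(x) - 4) dx = log(81/256) + 1; the area of that piece is -1 + log(256/81).
∫[log(4/3),1] (3*exp(x) - 4) dx = -8 - 4*log(3) + 8*log(2) + 3*exp(1).
Total area = (-1 + log(256/81)) + (-8 - 4*log(3) + 8*log(2) + 3*exp(1)) = -9 - 8*log(3) + 3*exp(1) + 16*log(2).

-9 - 8*log(3) + 3*exp(1) + 16*log(2)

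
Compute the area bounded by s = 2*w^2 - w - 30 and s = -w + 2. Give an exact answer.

512/3

Both boundary curves give s as a function of w, so integrate with respect to w. Setting them equal: 2*w^2 - 32 = 0, i.e. 2*(w - 4)*(w + 4) = 0, so they meet at w = -4, 4.
For w in [-4, 4], s = 2*w^2 - w - 30 is on the left; area = ∫[-4,4] (-(2*w^2 - 32)) dw = 512/3.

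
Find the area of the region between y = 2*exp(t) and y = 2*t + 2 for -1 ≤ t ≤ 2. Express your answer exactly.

On [-1, 2], (2*exp(t)) - (2*t + 2) = -2*t + 2*exp(t) - 2 is ≥ 0 throughout, so the area is a single integral of |-2*t + 2*exp(t) - 2|.
∫[-1,2] (-2*t + 2*exp(t) - 2) dt = -9 - 2*exp(-1) + 2*exp(2).

-9 - 2*exp(-1) + 2*exp(2)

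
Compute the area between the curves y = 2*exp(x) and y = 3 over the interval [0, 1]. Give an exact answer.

-7 - 6*log(2) + 2*exp(1) + 6*log(3)

The difference (2*exp(x)) - (3) = 2*exp(x) - 3 changes sign at x = log(3/2) inside [0, 1], so split the integral there.
∫[0,log(3/2)] (2*exp(x) - 3) dx = log(8/27) + 1; the area of that piece is -1 + log(27/8).
∫[log(3/2),1] (2*exp(x) - 3) dx = -6 - 3*log(2) + 3*log(3) + 2*exp(1).
Total area = (-1 + log(27/8)) + (-6 - 3*log(2) + 3*log(3) + 2*exp(1)) = -7 - 6*log(2) + 2*exp(1) + 6*log(3).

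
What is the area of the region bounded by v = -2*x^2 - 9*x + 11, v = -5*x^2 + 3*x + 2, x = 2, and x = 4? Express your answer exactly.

The difference (-2*x^2 - 9*x + 11) - (-5*x^2 + 3*x + 2) = 3*x^2 - 12*x + 9 changes sign at x = 3 inside [2, 4], so split the integral there.
∫[2,3] (3*x^2 - 12*x + 9) dx = -2; the area of that piece is 2.
∫[3,4] (3*x^2 - 12*x + 9) dx = 4.
Total area = 2 + 4 = 6.

6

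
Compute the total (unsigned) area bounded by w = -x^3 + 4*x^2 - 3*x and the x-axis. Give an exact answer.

37/12

The curve meets the x-axis where -x^3 + 4*x^2 - 3*x = 0, i.e. -x*(x - 3)*(x - 1) = 0, at x = 0, 1, 3.
On [0, 1] the curve lies below the axis; ∫[0,1] (-x^3 + 4*x^2 - 3*x) dx = -5/12, giving area 5/12.
On [1, 3] the curve lies above the axis; ∫[1,3] (-x^3 + 4*x^2 - 3*x) dx = 8/3, giving area 8/3.
Total area = 5/12 + 8/3 = 37/12.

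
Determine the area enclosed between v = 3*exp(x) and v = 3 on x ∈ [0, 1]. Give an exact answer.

On [0, 1], (3*exp(x)) - (3) = 3*exp(x) - 3 is ≥ 0 throughout, so the area is a single integral of |3*exp(x) - 3|.
∫[0,1] (3*exp(x) - 3) dx = -6 + 3*exp(1).

-6 + 3*exp(1)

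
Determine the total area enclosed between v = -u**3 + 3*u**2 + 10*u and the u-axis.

407/4

The curve meets the u-axis where -u**3 + 3*u**2 + 10*u = 0, i.e. -u*(u - 5)*(u + 2) = 0, at u = -2, 0, 5.
On [-2, 0] the curve lies below the axis; ∫[-2,0] (-u**3 + 3*u**2 + 10*u) du = -8, giving area 8.
On [0, 5] the curve lies above the axis; ∫[0,5] (-u**3 + 3*u**2 + 10*u) du = 375/4, giving area 375/4.
Total area = 8 + 375/4 = 407/4.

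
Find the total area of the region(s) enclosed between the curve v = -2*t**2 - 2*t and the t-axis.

1/3

The curve meets the t-axis where -2*t**2 - 2*t = 0, i.e. -2*t*(t + 1) = 0, at t = -1, 0.
On [-1, 0] the curve lies above the axis; ∫[-1,0] (-2*t**2 - 2*t) dt = 1/3, giving area 1/3.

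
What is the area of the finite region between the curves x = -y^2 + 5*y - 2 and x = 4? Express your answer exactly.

1/6

Both boundary curves give x as a function of y, so integrate with respect to y. Setting them equal: -y^2 + 5*y - 6 = 0, i.e. -(y - 3)*(y - 2) = 0, so they meet at y = 2, 3.
For y in [2, 3], x = -y^2 + 5*y - 2 is on the right; area = ∫[2,3] (-y^2 + 5*y - 6) dy = 1/6.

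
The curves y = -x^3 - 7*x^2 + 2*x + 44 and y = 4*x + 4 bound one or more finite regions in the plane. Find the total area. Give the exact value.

Set the curves equal: -x^3 - 7*x^2 + 2*x + 44 = 4*x + 4, so -x^3 - 7*x^2 - 2*x + 40 = 0, which factors as -(x - 2)*(x + 4)*(x + 5) = 0. The curves meet at x = -5, -4, 2.
On [-5, -4], y = 4*x + 4 is on top; that piece has area ∫[-5,-4] (-(-x^3 - 7*x^2 - 2*x + 40)) dx = 13/12.
On [-4, 2], y = -x^3 - 7*x^2 + 2*x + 44 is on top; that piece has area ∫[-4,2] (-x^3 - 7*x^2 - 2*x + 40) dx = 144.
Total enclosed area = 13/12 + 144 = 1741/12.

1741/12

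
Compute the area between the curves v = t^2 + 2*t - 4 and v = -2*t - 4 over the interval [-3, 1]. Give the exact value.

34/3

The difference (t^2 + 2*t - 4) - (-2*t - 4) = t^2 + 4*t changes sign at t = 0 inside [-3, 1], so split the integral there.
∫[-3,0] (t^2 + 4*t) dt = -9; the area of that piece is 9.
∫[0,1] (t^2 + 4*t) dt = 7/3.
Total area = 9 + 7/3 = 34/3.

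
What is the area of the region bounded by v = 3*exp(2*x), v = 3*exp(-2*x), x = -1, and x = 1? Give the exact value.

The difference (3*exp(2*x)) - (3*exp(-2*x)) = 3*exp(2*x) - 3*exp(-2*x) changes sign at x = 0 inside [-1, 1], so split the integral there.
∫[-1,0] (3*exp(2*x) - 3*exp(-2*x)) dx = -3*exp(2)/2 - 3*exp(-2)/2 + 3; the area of that piece is -3 + 3*exp(-2)/2 + 3*exp(2)/2.
∫[0,1] (3*exp(2*x) - 3*exp(-2*x)) dx = -3 + 3*exp(-2)/2 + 3*exp(2)/2.
Total area = (-3 + 3*exp(-2)/2 + 3*exp(2)/2) + (-3 + 3*exp(-2)/2 + 3*exp(2)/2) = -6 + 3*exp(-2) + 3*exp(2).

-6 + 3*exp(-2) + 3*exp(2)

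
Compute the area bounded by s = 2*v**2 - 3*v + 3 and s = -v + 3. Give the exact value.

1/3

Both boundary curves give s as a function of v, so integrate with respect to v. Setting them equal: 2*v**2 - 2*v = 0, i.e. 2*v*(v - 1) = 0, so they meet at v = 0, 1.
For v in [0, 1], s = 2*v**2 - 3*v + 3 is on the left; area = ∫[0,1] (-(2*v**2 - 2*v)) dv = 1/3.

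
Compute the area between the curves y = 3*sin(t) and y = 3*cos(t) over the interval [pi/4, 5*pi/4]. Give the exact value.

6*sqrt(2)

On [pi/4, 5*pi/4], (3*sin(t)) - (3*cos(t)) = 3*sin(t) - 3*cos(t) is ≥ 0 throughout, so the area is a single integral of |3*sin(t) - 3*cos(t)|.
∫[pi/4,5*pi/4] (3*sin(t) - 3*cos(t)) dt = 6*sqrt(2).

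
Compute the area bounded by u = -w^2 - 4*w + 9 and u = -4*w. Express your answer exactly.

36

Both boundary curves give u as a function of w, so integrate with respect to w. Setting them equal: -w^2 + 9 = 0, i.e. -(w - 3)*(w + 3) = 0, so they meet at w = -3, 3.
For w in [-3, 3], u = -w^2 - 4*w + 9 is on the right; area = ∫[-3,3] (-w^2 + 9) dw = 36.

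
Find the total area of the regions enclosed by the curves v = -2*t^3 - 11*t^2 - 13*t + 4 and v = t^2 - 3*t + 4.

Set the curves equal: -2*t^3 - 11*t^2 - 13*t + 4 = t^2 - 3*t + 4, so -2*t^3 - 12*t^2 - 10*t = 0, which factors as -2*t*(t + 1)*(t + 5) = 0. The curves meet at t = -5, -1, 0.
On [-5, -1], v = t^2 - 3*t + 4 is on top; that piece has area ∫[-5,-1] (-(-2*t^3 - 12*t^2 - 10*t)) dt = 64.
On [-1, 0], v = -2*t^3 - 11*t^2 - 13*t + 4 is on top; that piece has area ∫[-1,0] (-2*t^3 - 12*t^2 - 10*t) dt = 3/2.
Total enclosed area = 64 + 3/2 = 131/2.

131/2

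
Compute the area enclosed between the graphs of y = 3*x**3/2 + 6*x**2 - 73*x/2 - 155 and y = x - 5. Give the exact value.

Set the curves equal: 3*x**3/2 + 6*x**2 - 73*x/2 - 155 = x - 5, so 3*x**3/2 + 6*x**2 - 75*x/2 - 150 = 0, which factors as 3*(x - 5)*(x + 4)*(x + 5)/2 = 0. The curves meet at x = -5, -4, 5.
On [-5, -4], y = 3*x**3/2 + 6*x**2 - 73*x/2 - 155 is on top; that piece has area ∫[-5,-4] (3*x**3/2 + 6*x**2 - 75*x/2 - 150) dx = 19/8.
On [-4, 5], y = x - 5 is on top; that piece has area ∫[-4,5] (-(3*x**3/2 + 6*x**2 - 75*x/2 - 150)) dx = 8019/8.
Total enclosed area = 19/8 + 8019/8 = 4019/4.

4019/4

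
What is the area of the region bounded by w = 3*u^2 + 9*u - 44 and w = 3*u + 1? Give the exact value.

Set the curves equal: 3*u^2 + 9*u - 44 = 3*u + 1, so 3*u^2 + 6*u - 45 = 0, which factors as 3*(u - 3)*(u + 5) = 0. The curves meet at u = -5, 3.
On [-5, 3], w = 3*u + 1 is on top; that piece has area ∫[-5,3] (-(3*u^2 + 6*u - 45)) du = 256.

256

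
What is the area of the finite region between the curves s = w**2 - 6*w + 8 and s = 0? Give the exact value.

Both boundary curves give s as a function of w, so integrate with respect to w. Setting them equal: w**2 - 6*w + 8 = 0, i.e. (w - 4)*(w - 2) = 0, so they meet at w = 2, 4.
For w in [2, 4], s = w**2 - 6*w + 8 is on the left; area = ∫[2,4] (-(w**2 - 6*w + 8)) dw = 4/3.

4/3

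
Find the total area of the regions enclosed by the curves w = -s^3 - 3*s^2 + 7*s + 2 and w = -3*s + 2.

407/4

Set the curves equal: -s^3 - 3*s^2 + 7*s + 2 = -3*s + 2, so -s^3 - 3*s^2 + 10*s = 0, which factors as -s*(s - 2)*(s + 5) = 0. The curves meet at s = -5, 0, 2.
On [-5, 0], w = -3*s + 2 is on top; that piece has area ∫[-5,0] (-(-s^3 - 3*s^2 + 10*s)) ds = 375/4.
On [0, 2], w = -s^3 - 3*s^2 + 7*s + 2 is on top; that piece has area ∫[0,2] (-s^3 - 3*s^2 + 10*s) ds = 8.
Total enclosed area = 375/4 + 8 = 407/4.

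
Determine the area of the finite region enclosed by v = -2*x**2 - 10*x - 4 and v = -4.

Set the curves equal: -2*x**2 - 10*x - 4 = -4, so -2*x**2 - 10*x = 0, which factors as -2*x*(x + 5) = 0. The curves meet at x = -5, 0.
On [-5, 0], v = -2*x**2 - 10*x - 4 is on top; that piece has area ∫[-5,0] (-2*x**2 - 10*x) dx = 125/3.

125/3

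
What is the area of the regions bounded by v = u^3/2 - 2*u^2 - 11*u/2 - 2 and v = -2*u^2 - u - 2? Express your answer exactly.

81/4

Set the curves equal: u^3/2 - 2*u^2 - 11*u/2 - 2 = -2*u^2 - u - 2, so u^3/2 - 9*u/2 = 0, which factors as u*(u - 3)*(u + 3)/2 = 0. The curves meet at u = -3, 0, 3.
On [-3, 0], v = u^3/2 - 2*u^2 - 11*u/2 - 2 is on top; that piece has area ∫[-3,0] (u^3/2 - 9*u/2) du = 81/8.
On [0, 3], v = -2*u^2 - u - 2 is on top; that piece has area ∫[0,3] (-(u^3/2 - 9*u/2)) du = 81/8.
Total enclosed area = 81/8 + 81/8 = 81/4.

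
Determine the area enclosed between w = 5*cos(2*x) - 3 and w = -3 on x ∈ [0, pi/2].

The difference (5*cos(2*x) - 3) - (-3) = 5*cos(2*x) changes sign at x = pi/4 inside [0, pi/2], so split the integral there.
∫[0,pi/4] (5*cos(2*x)) dx = 5/2.
∫[pi/4,pi/2] (5*cos(2*x)) dx = -5/2; the area of that piece is 5/2.
Total area = 5/2 + 5/2 = 5.

5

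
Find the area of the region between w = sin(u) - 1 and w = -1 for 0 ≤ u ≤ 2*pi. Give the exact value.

The difference (sin(u) - 1) - (-1) = sin(u) changes sign at u = pi inside [0, 2*pi], so split the integral there.
∫[0,pi] (sin(u)) du = 2.
∫[pi,2*pi] (sin(u)) du = -2; the area of that piece is 2.
Total area = 2 + 2 = 4.

4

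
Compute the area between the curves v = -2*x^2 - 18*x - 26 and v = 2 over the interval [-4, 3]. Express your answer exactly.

223

The difference (-2*x^2 - 18*x - 26) - (2) = -2*x^2 - 18*x - 28 changes sign at x = -2 inside [-4, 3], so split the integral there.
∫[-4,-2] (-2*x^2 - 18*x - 28) dx = 44/3.
∫[-2,3] (-2*x^2 - 18*x - 28) dx = -625/3; the area of that piece is 625/3.
Total area = 44/3 + 625/3 = 223.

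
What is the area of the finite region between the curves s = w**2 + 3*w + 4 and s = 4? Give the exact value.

Both boundary curves give s as a function of w, so integrate with respect to w. Setting them equal: w**2 + 3*w = 0, i.e. w*(w + 3) = 0, so they meet at w = -3, 0.
For w in [-3, 0], s = w**2 + 3*w + 4 is on the left; area = ∫[-3,0] (-(w**2 + 3*w)) dw = 9/2.

9/2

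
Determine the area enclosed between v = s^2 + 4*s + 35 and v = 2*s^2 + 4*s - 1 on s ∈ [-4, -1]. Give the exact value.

On [-4, -1], (s^2 + 4*s + 35) - (2*s^2 + 4*s - 1) = -s^2 + 36 is ≥ 0 throughout, so the area is a single integral of |-s^2 + 36|.
∫[-4,-1] (-s^2 + 36) ds = 87.

87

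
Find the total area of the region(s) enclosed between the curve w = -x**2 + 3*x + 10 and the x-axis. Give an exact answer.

343/6

The curve meets the x-axis where -x**2 + 3*x + 10 = 0, i.e. -(x - 5)*(x + 2) = 0, at x = -2, 5.
On [-2, 5] the curve lies above the axis; ∫[-2,5] (-x**2 + 3*x + 10) dx = 343/6, giving area 343/6.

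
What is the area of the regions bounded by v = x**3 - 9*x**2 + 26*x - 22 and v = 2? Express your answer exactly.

Set the curves equal: x**3 - 9*x**2 + 26*x - 22 = 2, so x**3 - 9*x**2 + 26*x - 24 = 0, which factors as (x - 4)*(x - 3)*(x - 2) = 0. The curves meet at x = 2, 3, 4.
On [2, 3], v = x**3 - 9*x**2 + 26*x - 22 is on top; that piece has area ∫[2,3] (x**3 - 9*x**2 + 26*x - 24) dx = 1/4.
On [3, 4], v = 2 is on top; that piece has area ∫[3,4] (-(x**3 - 9*x**2 + 26*x - 24)) dx = 1/4.
Total enclosed area = 1/4 + 1/4 = 1/2.

1/2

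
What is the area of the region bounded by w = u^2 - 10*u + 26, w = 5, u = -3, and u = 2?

425/3

On [-3, 2], (u^2 - 10*u + 26) - (5) = u^2 - 10*u + 21 is ≥ 0 throughout, so the area is a single integral of |u^2 - 10*u + 21|.
∫[-3,2] (u^2 - 10*u + 21) du = 425/3.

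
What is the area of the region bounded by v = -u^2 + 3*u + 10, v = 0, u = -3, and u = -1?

7

The difference (-u^2 + 3*u + 10) - (0) = -u^2 + 3*u + 10 changes sign at u = -2 inside [-3, -1], so split the integral there.
∫[-3,-2] (-u^2 + 3*u + 10) du = -23/6; the area of that piece is 23/6.
∫[-2,-1] (-u^2 + 3*u + 10) du = 19/6.
Total area = 23/6 + 19/6 = 7.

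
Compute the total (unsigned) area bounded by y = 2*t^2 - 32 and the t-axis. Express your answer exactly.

The curve meets the t-axis where 2*t^2 - 32 = 0, i.e. 2*(t - 4)*(t + 4) = 0, at t = -4, 4.
On [-4, 4] the curve lies below the axis; ∫[-4,4] (2*t^2 - 32) dt = -512/3, giving area 512/3.

512/3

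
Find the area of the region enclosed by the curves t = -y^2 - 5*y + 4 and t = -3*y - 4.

Both boundary curves give t as a function of y, so integrate with respect to y. Setting them equal: -y^2 - 2*y + 8 = 0, i.e. -(y - 2)*(y + 4) = 0, so they meet at y = -4, 2.
For y in [-4, 2], t = -y^2 - 5*y + 4 is on the right; area = ∫[-4,2] (-y^2 - 2*y + 8) dy = 36.

36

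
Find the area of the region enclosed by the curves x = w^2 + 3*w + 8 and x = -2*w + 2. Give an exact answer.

1/6

Both boundary curves give x as a function of w, so integrate with respect to w. Setting them equal: w^2 + 5*w + 6 = 0, i.e. (w + 2)*(w + 3) = 0, so they meet at w = -3, -2.
For w in [-3, -2], x = w^2 + 3*w + 8 is on the left; area = ∫[-3,-2] (-(w^2 + 5*w + 6)) dw = 1/6.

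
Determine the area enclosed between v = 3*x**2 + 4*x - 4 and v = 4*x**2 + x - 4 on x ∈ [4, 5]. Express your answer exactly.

41/6

On [4, 5], (3*x**2 + 4*x - 4) - (4*x**2 + x - 4) = -x**2 + 3*x is ≤ 0 throughout, so the area is a single integral of |-x**2 + 3*x|.
∫[4,5] (-x**2 + 3*x) dx = -41/6; the area of that piece is 41/6.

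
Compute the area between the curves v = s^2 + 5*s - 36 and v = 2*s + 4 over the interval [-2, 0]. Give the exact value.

On [-2, 0], (s^2 + 5*s - 36) - (2*s + 4) = s^2 + 3*s - 40 is ≤ 0 throughout, so the area is a single integral of |s^2 + 3*s - 40|.
∫[-2,0] (s^2 + 3*s - 40) ds = -250/3; the area of that piece is 250/3.

250/3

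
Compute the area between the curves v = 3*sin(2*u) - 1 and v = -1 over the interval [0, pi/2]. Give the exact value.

On [0, pi/2], (3*sin(2*u) - 1) - (-1) = 3*sin(2*u) is ≥ 0 throughout, so the area is a single integral of |3*sin(2*u)|.
∫[0,pi/2] (3*sin(2*u)) du = 3.

3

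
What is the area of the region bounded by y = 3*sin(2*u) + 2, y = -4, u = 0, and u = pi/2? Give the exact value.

3 + 3*pi

On [0, pi/2], (3*sin(2*u) + 2) - (-4) = 3*sin(2*u) + 6 is ≥ 0 throughout, so the area is a single integral of |3*sin(2*u) + 6|.
∫[0,pi/2] (3*sin(2*u) + 6) du = 3 + 3*pi.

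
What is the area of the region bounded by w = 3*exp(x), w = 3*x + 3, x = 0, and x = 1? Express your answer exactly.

-15/2 + 3*exp(1)

On [0, 1], (3*exp(x)) - (3*x + 3) = -3*x + 3*exp(x) - 3 is ≥ 0 throughout, so the area is a single integral of |-3*x + 3*exp(x) - 3|.
∫[0,1] (-3*x + 3*exp(x) - 3) dx = -15/2 + 3*exp(1).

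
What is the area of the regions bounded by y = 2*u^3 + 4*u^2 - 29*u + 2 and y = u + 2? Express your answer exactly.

Set the curves equal: 2*u^3 + 4*u^2 - 29*u + 2 = u + 2, so 2*u^3 + 4*u^2 - 30*u = 0, which factors as 2*u*(u - 3)*(u + 5) = 0. The curves meet at u = -5, 0, 3.
On [-5, 0], y = 2*u^3 + 4*u^2 - 29*u + 2 is on top; that piece has area ∫[-5,0] (2*u^3 + 4*u^2 - 30*u) du = 1375/6.
On [0, 3], y = u + 2 is on top; that piece has area ∫[0,3] (-(2*u^3 + 4*u^2 - 30*u)) du = 117/2.
Total enclosed area = 1375/6 + 117/2 = 863/3.

863/3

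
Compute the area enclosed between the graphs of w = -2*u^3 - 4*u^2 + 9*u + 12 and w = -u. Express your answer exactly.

253/6

Set the curves equal: -2*u^3 - 4*u^2 + 9*u + 12 = -u, so -2*u^3 - 4*u^2 + 10*u + 12 = 0, which factors as -2*(u - 2)*(u + 1)*(u + 3) = 0. The curves meet at u = -3, -1, 2.
On [-3, -1], w = -u is on top; that piece has area ∫[-3,-1] (-(-2*u^3 - 4*u^2 + 10*u + 12)) du = 32/3.
On [-1, 2], w = -2*u^3 - 4*u^2 + 9*u + 12 is on top; that piece has area ∫[-1,2] (-2*u^3 - 4*u^2 + 10*u + 12) du = 63/2.
Total enclosed area = 32/3 + 63/2 = 253/6.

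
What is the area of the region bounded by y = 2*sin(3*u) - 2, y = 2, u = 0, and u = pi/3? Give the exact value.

On [0, pi/3], (2*sin(3*u) - 2) - (2) = 2*sin(3*u) - 4 is ≤ 0 throughout, so the area is a single integral of |2*sin(3*u) - 4|.
∫[0,pi/3] (2*sin(3*u) - 4) du = 4/3 - 4*pi/3; the area of that piece is -4/3 + 4*pi/3.

-4/3 + 4*pi/3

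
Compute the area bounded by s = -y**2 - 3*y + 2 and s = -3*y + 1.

4/3

Both boundary curves give s as a function of y, so integrate with respect to y. Setting them equal: -y**2 + 1 = 0, i.e. -(y - 1)*(y + 1) = 0, so they meet at y = -1, 1.
For y in [-1, 1], s = -y**2 - 3*y + 2 is on the right; area = ∫[-1,1] (-y**2 + 1) dy = 4/3.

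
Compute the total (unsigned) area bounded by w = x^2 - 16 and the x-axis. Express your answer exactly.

The curve meets the x-axis where x^2 - 16 = 0, i.e. (x - 4)*(x + 4) = 0, at x = -4, 4.
On [-4, 4] the curve lies below the axis; ∫[-4,4] (x^2 - 16) dx = -256/3, giving area 256/3.

256/3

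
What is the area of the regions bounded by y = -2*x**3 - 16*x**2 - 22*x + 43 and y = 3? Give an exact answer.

Set the curves equal: -2*x**3 - 16*x**2 - 22*x + 43 = 3, so -2*x**3 - 16*x**2 - 22*x + 40 = 0, which factors as -2*(x - 1)*(x + 4)*(x + 5) = 0. The curves meet at x = -5, -4, 1.
On [-5, -4], y = 3 is on top; that piece has area ∫[-5,-4] (-(-2*x**3 - 16*x**2 - 22*x + 40)) dx = 11/6.
On [-4, 1], y = -2*x**3 - 16*x**2 - 22*x + 43 is on top; that piece has area ∫[-4,1] (-2*x**3 - 16*x**2 - 22*x + 40) dx = 875/6.
Total enclosed area = 11/6 + 875/6 = 443/3.

443/3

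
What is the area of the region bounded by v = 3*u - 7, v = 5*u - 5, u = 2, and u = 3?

7

On [2, 3], (3*u - 7) - (5*u - 5) = -2*u - 2 is ≤ 0 throughout, so the area is a single integral of |-2*u - 2|.
∫[2,3] (-2*u - 2) du = -7; the area of that piece is 7.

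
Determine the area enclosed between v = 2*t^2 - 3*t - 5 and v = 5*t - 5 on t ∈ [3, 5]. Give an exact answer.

The difference (2*t^2 - 3*t - 5) - (5*t - 5) = 2*t^2 - 8*t changes sign at t = 4 inside [3, 5], so split the integral there.
∫[3,4] (2*t^2 - 8*t) dt = -10/3; the area of that piece is 10/3.
∫[4,5] (2*t^2 - 8*t) dt = 14/3.
Total area = 10/3 + 14/3 = 8.

8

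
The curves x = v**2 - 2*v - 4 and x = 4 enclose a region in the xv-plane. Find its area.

36

Both boundary curves give x as a function of v, so integrate with respect to v. Setting them equal: v**2 - 2*v - 8 = 0, i.e. (v - 4)*(v + 2) = 0, so they meet at v = -2, 4.
For v in [-2, 4], x = v**2 - 2*v - 4 is on the left; area = ∫[-2,4] (-(v**2 - 2*v - 8)) dv = 36.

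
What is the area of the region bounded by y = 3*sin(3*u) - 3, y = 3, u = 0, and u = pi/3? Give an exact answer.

On [0, pi/3], (3*sin(3*u) - 3) - (3) = 3*sin(3*u) - 6 is ≤ 0 throughout, so the area is a single integral of |3*sin(3*u) - 6|.
∫[0,pi/3] (3*sin(3*u) - 6) du = 2 - 2*pi; the area of that piece is -2 + 2*pi.

-2 + 2*pi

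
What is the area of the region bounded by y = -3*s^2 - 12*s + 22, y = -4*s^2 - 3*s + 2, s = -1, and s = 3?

On [-1, 3], (-3*s^2 - 12*s + 22) - (-4*s^2 - 3*s + 2) = s^2 - 9*s + 20 is ≥ 0 throughout, so the area is a single integral of |s^2 - 9*s + 20|.
∫[-1,3] (s^2 - 9*s + 20) ds = 160/3.

160/3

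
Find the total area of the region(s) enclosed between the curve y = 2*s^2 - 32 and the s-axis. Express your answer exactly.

The curve meets the s-axis where 2*s^2 - 32 = 0, i.e. 2*(s - 4)*(s + 4) = 0, at s = -4, 4.
On [-4, 4] the curve lies below the axis; ∫[-4,4] (2*s^2 - 32) ds = -512/3, giving area 512/3.

512/3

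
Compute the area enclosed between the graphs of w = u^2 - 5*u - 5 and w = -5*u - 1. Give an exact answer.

32/3

Set the curves equal: u^2 - 5*u - 5 = -5*u - 1, so u^2 - 4 = 0, which factors as (u - 2)*(u + 2) = 0. The curves meet at u = -2, 2.
On [-2, 2], w = -5*u - 1 is on top; that piece has area ∫[-2,2] (-(u^2 - 4)) du = 32/3.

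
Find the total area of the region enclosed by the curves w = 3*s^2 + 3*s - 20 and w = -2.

Set the curves equal: 3*s^2 + 3*s - 20 = -2, so 3*s^2 + 3*s - 18 = 0, which factors as 3*(s - 2)*(s + 3) = 0. The curves meet at s = -3, 2.
On [-3, 2], w = -2 is on top; that piece has area ∫[-3,2] (-(3*s^2 + 3*s - 18)) ds = 125/2.

125/2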